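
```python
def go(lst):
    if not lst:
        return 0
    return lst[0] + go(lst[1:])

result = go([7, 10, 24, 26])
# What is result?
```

7 + 10 + 24 + 26 + 0 = 67

Answer: 67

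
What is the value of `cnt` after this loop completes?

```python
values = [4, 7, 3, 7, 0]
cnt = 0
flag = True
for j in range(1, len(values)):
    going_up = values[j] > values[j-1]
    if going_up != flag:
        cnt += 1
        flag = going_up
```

Count direction changes in [4, 7, 3, 7, 0]
`cnt` takes the values: 0 → 1 → 2 → 3

Answer: 3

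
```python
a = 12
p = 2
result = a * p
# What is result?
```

Trace:
`a = 12` → a = 12
`p = 2` → p = 2
`result = a * p` → result = 24
So result = 24

Answer: 24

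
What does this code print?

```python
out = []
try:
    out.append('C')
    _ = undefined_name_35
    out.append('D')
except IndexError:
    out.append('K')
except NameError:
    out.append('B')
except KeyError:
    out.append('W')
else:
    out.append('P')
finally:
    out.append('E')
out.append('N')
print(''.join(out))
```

Execution trace: 'C' (try body) → 'B' (except NameError) → 'E' (finally) → 'N' (after the try/except). Output: CBEN

Answer: CBEN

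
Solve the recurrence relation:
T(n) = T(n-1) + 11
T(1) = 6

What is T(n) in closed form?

Unrolling: T(n) = T(1) + 11·(n-1) = 6 + 11(n-1) = 11n - 5.

Answer: T(n) = 11n - 5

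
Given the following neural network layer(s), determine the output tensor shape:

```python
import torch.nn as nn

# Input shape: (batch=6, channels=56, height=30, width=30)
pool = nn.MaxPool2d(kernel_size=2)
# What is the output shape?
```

Input: (6, 56, 30, 30) -> Output: (6, 56, 15, 15)

Answer: (6, 56, 15, 15)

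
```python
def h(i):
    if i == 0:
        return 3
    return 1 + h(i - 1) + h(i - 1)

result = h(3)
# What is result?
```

h(i) = 1 + 2·h(i-1), h(0)=3. Closed form: (3+1)·2^3 - 1 = 31.

Answer: 31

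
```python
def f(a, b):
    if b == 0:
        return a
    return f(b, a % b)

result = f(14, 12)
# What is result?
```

f(14, 12) -> f(12, 2) -> f(2, 0) -> 2

Answer: 2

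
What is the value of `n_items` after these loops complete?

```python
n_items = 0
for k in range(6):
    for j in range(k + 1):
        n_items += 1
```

Triangle: 1 + 2 + ... + 6
`n_items` takes the values: 0 → 1 → 2 → 3 → 4 → 5 → 6 → 7 → 8 → 9 → 10 → 11 → 12 → 13 → 14 → 15 → 16 → 17 → 18 → 19 → 20 → 21

Answer: 21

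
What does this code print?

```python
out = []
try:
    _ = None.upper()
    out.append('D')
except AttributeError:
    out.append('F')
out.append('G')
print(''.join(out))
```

Execution trace: 'F' (except AttributeError) → 'G' (after the try/except). Output: FG

Answer: FG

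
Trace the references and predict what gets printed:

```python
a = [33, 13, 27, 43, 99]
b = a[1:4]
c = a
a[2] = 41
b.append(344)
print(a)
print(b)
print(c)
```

Key concept: slice vs alias.
Step by step:
`a = [33, 13, 27, 43, 99]` → a = [33, 13, 27, 43, 99]
`b = a[1:4]` → b = [13, 27, 43]
`c = a` → c = [33, 13, 27, 43, 99] (same object as a)
`a[2] = 41` → a = [33, 13, 41, 43, 99] (same object as c); c = [33, 13, 41, 43, 99] (same object as a)
`b.append(344)` → b = [13, 27, 43, 344]
`print(a)` → prints [33, 13, 41, 43, 99]
`print(b)` → prints [13, 27, 43, 344]
`print(c)` → prints [33, 13, 41, 43, 99]

Answer:
[33, 13, 41, 43, 99]
[13, 27, 43, 344]
[33, 13, 41, 43, 99]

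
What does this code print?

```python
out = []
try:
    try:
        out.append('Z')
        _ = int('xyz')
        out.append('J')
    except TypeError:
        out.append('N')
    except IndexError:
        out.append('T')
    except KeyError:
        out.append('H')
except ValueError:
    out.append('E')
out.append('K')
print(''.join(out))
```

Execution trace: 'Z' (try body) → 'E' (outer except ValueError) → 'K' (after the try/except). Output: ZEK

Answer: ZEK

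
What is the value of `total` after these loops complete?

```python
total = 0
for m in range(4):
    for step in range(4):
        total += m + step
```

Sum of all m+step for m,step in 4x4
`total` takes the values: 0 → 1 → 3 → 6 → 7 → 9 → 12 → 16 → 18 → 21 → 25 → 30 → 33 → 37 → 42 → 48

Answer: 48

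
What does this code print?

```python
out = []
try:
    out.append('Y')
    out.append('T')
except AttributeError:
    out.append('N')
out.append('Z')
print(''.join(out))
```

Execution trace: 'Y' (try body) → 'T' (try body, no exception) → 'Z' (after the try/except). Output: YTZ

Answer: YTZ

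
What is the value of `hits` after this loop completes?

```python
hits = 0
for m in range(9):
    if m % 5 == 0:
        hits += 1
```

Count numbers divisible by 5 in range(9)
`hits` takes the values: 0 → 1 → 2

Answer: 2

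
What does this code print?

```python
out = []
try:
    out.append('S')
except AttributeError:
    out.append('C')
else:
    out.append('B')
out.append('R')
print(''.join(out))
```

Execution trace: 'S' (try body, no exception) → 'B' (else) → 'R' (after the try/except). Output: SBR

Answer: SBR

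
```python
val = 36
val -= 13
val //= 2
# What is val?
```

Trace:
`val = 36` → val = 36
`val -= 13` → val = 23
`val //= 2` → val = 11
So val = 11

Answer: 11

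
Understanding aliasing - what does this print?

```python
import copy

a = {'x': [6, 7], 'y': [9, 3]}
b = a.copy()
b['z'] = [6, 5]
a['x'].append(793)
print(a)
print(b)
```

Key concept: shallow copy of dict with mutable values.
Step by step:
`a = {'x': [6, 7], 'y': [9, 3]}` → a = {'x': [6, 7], 'y': [9, 3]}
`b = a.copy()` → b = {'x': [6, 7], 'y': [9, 3]}
`b['z'] = [6, 5]` → b = {'x': [6, 7], 'y': [9, 3], 'z': [6, 5]}
`a['x'].append(793)` → a = {'x': [6, 7, 793], 'y': [9, 3]}; b = {'x': [6, 7, 793], 'y': [9, 3], 'z': [6, 5]}
`print(a)` → prints {'x': [6, 7, 793], 'y': [9, 3]}
`print(b)` → prints {'x': [6, 7, 793], 'y': [9, 3], 'z': [6, 5]}

Answer:
{'x': [6, 7, 793], 'y': [9, 3]}
{'x': [6, 7, 793], 'y': [9, 3], 'z': [6, 5]}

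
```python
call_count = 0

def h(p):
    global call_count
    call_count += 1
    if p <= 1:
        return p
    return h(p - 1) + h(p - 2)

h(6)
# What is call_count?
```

Calls(p) = 1 + Calls(p-1) + Calls(p-2); Calls(0)=Calls(1)=1. For p=6 this gives 25.

Answer: 25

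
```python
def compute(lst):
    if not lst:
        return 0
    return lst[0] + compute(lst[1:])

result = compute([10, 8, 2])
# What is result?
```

10 + 8 + 2 + 0 = 20

Answer: 20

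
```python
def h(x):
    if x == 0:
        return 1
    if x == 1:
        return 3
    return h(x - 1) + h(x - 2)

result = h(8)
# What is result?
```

Build up from base cases: h(0)=1, h(1)=3, h(2)=4, h(3)=7, h(4)=11, h(5)=18, h(6)=29, ..., h(8)=76

Answer: 76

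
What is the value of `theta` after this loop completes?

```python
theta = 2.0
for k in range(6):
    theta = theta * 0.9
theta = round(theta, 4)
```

Exponential decay: 2.0 * 0.9^6
`theta` takes the values: 2.0 → 1.8 → 1.62 → 1.458 → 1.3122 → 1.18098 → 1.062882 → 1.0629

Answer: 1.0629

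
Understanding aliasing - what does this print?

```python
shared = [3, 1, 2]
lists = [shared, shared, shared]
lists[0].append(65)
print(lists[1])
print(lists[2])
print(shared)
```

Key concept: list of same reference.
Step by step:
`shared = [3, 1, 2]` → shared = [3, 1, 2]
`lists = [shared, shared, shared]` → lists = [[3, 1, 2], [3, 1, 2], [3, 1, 2]]
`lists[0].append(65)` → shared = [3, 1, 2, 65]; lists = [[3, 1, 2, 65], [3, 1, 2, 65], [3, 1, 2, 65]]
`print(lists[1])` → prints [3, 1, 2, 65]
`print(lists[2])` → prints [3, 1, 2, 65]
`print(shared)` → prints [3, 1, 2, 65]

Answer:
[3, 1, 2, 65]
[3, 1, 2, 65]
[3, 1, 2, 65]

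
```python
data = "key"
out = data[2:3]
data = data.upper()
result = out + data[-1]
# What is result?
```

Trace:
`data = "key"` → data = 'key'
`out = data[2:3]` → out = 'y'
`data = data.upper()` → data = 'KEY'
`result = out + data[-1]` → result = 'yY'
So result = 'yY'

Answer: 'yY'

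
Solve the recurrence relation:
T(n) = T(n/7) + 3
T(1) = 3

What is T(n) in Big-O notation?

Each step divides n by 7 and adds 3. After log_7(n) steps we reach T(1)=3. So T(n) = 3·log_7(n) + 3 = O(log n).

Answer: O(log n)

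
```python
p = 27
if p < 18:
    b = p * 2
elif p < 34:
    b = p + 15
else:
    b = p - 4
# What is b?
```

Trace:
`p = 27` → p = 27
`if p < 18: ...` → p < 18 is False, p < 34 is True → b = 42
So b = 42

Answer: 42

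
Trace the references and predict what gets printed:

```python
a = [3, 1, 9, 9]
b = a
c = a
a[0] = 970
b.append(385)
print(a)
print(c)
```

Key concept: multiple aliases.
Step by step:
`a = [3, 1, 9, 9]` → a = [3, 1, 9, 9]
`b = a` → b = [3, 1, 9, 9] (same object as a)
`c = a` → c = [3, 1, 9, 9] (same object as a, b)
`a[0] = 970` → a = [970, 1, 9, 9] (same object as b, c); b = [970, 1, 9, 9] (same object as a, c); c = [970, 1, 9, 9] (same object as a, b)
`b.append(385)` → a = [970, 1, 9, 9, 385] (same object as b, c); b = [970, 1, 9, 9, 385] (same object as a, c); c = [970, 1, 9, 9, 385] (same object as a, b)
`print(a)` → prints [970, 1, 9, 9, 385]
`print(c)` → prints [970, 1, 9, 9, 385]

Answer:
[970, 1, 9, 9, 385]
[970, 1, 9, 9, 385]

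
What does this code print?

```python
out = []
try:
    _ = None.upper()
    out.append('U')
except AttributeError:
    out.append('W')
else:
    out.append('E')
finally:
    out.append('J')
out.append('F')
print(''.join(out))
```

Execution trace: 'W' (except AttributeError) → 'J' (finally) → 'F' (after the try/except). Output: WJF

Answer: WJF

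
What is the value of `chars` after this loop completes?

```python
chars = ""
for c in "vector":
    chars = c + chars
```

Reverse 'vector'
`chars` takes the values: "" → "v" → "ev" → "cev" → "tcev" → "otcev" → "rotcev"

Answer: "rotcev"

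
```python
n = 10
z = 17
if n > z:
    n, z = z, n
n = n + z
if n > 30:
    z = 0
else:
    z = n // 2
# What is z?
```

Trace:
`n = 10` → n = 10
`z = 17` → z = 17
`if n > z: ...` → n > z is False → no variable changes
`n = n + z` → n = 27
`if n > 30: ...` → n > 30 is False, take else branch → z = 13
So z = 13

Answer: 13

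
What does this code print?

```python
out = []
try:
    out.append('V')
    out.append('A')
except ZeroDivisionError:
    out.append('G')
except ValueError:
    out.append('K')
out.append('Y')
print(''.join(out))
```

Execution trace: 'V' (try body) → 'A' (try body, no exception) → 'Y' (after the try/except). Output: VAY

Answer: VAY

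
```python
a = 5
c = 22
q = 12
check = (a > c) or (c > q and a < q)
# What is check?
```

Trace:
`a = 5` → a = 5
`c = 22` → c = 22
`q = 12` → q = 12
`check = (a > c) or (c > q and a < q)` → check = True
So check = True

Answer: True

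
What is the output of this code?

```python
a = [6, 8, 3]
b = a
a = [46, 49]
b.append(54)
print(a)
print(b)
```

Key concept: rebinding vs mutation: a is rebound to a new list, b still points at the original.
Step by step:
`a = [6, 8, 3]` → a = [6, 8, 3]
`b = a` → b = [6, 8, 3] (same object as a)
`a = [46, 49]` → a = [46, 49]
`b.append(54)` → b = [6, 8, 3, 54]
`print(a)` → prints [46, 49]
`print(b)` → prints [6, 8, 3, 54]

Answer:
[46, 49]
[6, 8, 3, 54]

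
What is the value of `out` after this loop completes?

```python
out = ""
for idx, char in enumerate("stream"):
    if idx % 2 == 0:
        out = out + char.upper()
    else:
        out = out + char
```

Uppercase even positions in 'stream'
`out` takes the values: "" → "S" → "St" → "StR" → "StRe" → "StReA" → "StReAm"

Answer: "StReAm"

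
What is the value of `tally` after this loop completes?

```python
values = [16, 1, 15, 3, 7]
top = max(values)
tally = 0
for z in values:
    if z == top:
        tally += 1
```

Count of max value 16 in [16, 1, 15, 3, 7]
`tally` takes the values: 0 → 1

Answer: 1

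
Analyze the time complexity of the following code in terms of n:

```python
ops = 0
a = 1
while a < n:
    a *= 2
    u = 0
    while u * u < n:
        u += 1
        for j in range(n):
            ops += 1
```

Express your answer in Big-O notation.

Each loop level contributes: log n × √n × n. Multiplying the contributions gives O(n√n log n).

Answer: O(n√n log n)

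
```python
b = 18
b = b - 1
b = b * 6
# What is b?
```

Trace:
`b = 18` → b = 18
`b = b - 1` → b = 17
`b = b * 6` → b = 102
So b = 102

Answer: 102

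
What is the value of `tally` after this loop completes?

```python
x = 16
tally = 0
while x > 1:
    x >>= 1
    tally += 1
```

Count right shifts until 1
`tally` takes the values: 0 → 1 → 2 → 3 → 4

Answer: 4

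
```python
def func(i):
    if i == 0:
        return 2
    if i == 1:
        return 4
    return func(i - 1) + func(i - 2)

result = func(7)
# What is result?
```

Build up from base cases: func(0)=2, func(1)=4, func(2)=6, func(3)=10, func(4)=16, func(5)=26, func(6)=42, ..., func(7)=68

Answer: 68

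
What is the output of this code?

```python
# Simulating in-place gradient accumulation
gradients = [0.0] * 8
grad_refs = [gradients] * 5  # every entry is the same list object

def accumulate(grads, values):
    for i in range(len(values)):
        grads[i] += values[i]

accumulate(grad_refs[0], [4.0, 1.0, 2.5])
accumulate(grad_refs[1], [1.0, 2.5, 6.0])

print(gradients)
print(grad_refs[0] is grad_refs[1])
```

Key concept: gradient accumulation aliasing.
Step by step:
`gradients = [0.0] * 8` → gradients = [0.0, 0.0, 0.0, 0.0, 0.0, 0.0, 0.0, 0.0]
`grad_refs = [gradients] * 5` → grad_refs = [[0.0, 0.0, 0.0, 0.0, 0.0, 0.0, 0.0, 0.0], [0.0, 0.0, 0.0, 0.0, 0.0, 0.0, 0.0, 0.0], [0.0, 0.0, 0.0, 0.0, 0.0, 0.0, 0.0, 0.0], [0.0, 0.0, 0.0, 0.0, 0.0, 0.0, 0.0, 0.0], [0.0, 0.0, 0.0, 0.0, 0.0, 0.0, 0.0, 0.0]]
`accumulate(grad_refs[0], [4.0, 1.0, 2.5])` → gradients = [4.0, 1.0, 2.5, 0.0, 0.0, 0.0, 0.0, 0.0]; grad_refs = [[4.0, 1.0, 2.5, 0.0, 0.0, 0.0, 0.0, 0.0], [4.0, 1.0, 2.5, 0.0, 0.0, 0.0, 0.0, 0.0], [4.0, 1.0, 2.5, 0.0, 0.0, 0.0, 0.0, 0.0], [4.0, 1.0, 2.5, 0.0, 0.0, 0.0, 0.0, 0.0], [4.0, 1.0, 2.5, 0.0, 0.0, 0.0, 0.0, 0.0]]
`accumulate(grad_refs[1], [1.0, 2.5, 6.0])` → gradients = [5.0, 3.5, 8.5, 0.0, 0.0, 0.0, 0.0, 0.0]; grad_refs = [[5.0, 3.5, 8.5, 0.0, 0.0, 0.0, 0.0, 0.0], [5.0, 3.5, 8.5, 0.0, 0.0, 0.0, 0.0, 0.0], [5.0, 3.5, 8.5, 0.0, 0.0, 0.0, 0.0, 0.0], [5.0, 3.5, 8.5, 0.0, 0.0, 0.0, 0.0, 0.0], [5.0, 3.5, 8.5, 0.0, 0.0, 0.0, 0.0, 0.0]]
`print(gradients)` → prints [5.0, 3.5, 8.5, 0.0, 0.0, 0.0, 0.0, 0.0]
`print(grad_refs[0] is grad_refs[1])` → prints True

Answer:
[5.0, 3.5, 8.5, 0.0, 0.0, 0.0, 0.0, 0.0]
True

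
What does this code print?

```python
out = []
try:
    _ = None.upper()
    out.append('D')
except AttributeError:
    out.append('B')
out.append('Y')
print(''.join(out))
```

Execution trace: 'B' (except AttributeError) → 'Y' (after the try/except). Output: BY

Answer: BY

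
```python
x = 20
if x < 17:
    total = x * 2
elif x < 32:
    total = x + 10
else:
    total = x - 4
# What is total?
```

Trace:
`x = 20` → x = 20
`if x < 17: ...` → x < 17 is False, x < 32 is True → total = 30
So total = 30

Answer: 30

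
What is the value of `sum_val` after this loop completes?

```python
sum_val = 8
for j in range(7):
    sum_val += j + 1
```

Start at 8, add 1 to 7 = 36
`sum_val` takes the values: 8 → 9 → 11 → 14 → 18 → 23 → 29 → 36

Answer: 36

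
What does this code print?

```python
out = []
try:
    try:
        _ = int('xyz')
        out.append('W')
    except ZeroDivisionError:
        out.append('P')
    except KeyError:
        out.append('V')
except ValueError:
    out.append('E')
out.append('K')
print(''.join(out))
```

Execution trace: 'E' (outer except ValueError) → 'K' (after the try/except). Output: EK

Answer: EK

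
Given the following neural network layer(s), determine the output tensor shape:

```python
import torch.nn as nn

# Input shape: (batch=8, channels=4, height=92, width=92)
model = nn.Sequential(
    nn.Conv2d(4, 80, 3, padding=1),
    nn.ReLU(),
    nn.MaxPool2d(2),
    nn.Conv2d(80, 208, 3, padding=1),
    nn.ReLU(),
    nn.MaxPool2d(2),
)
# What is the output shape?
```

Input: (8, 4, 92, 92) -> after first Conv2d: (8, 80, 92, 92) -> after first MaxPool2d: (8, 80, 46, 46) -> after second Conv2d: (8, 208, 46, 46) -> Output: (8, 208, 23, 23)

Answer: (8, 208, 23, 23)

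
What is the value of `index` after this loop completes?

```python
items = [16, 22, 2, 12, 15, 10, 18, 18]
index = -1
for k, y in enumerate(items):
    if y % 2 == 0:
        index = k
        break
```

First even number index in [16, 22, 2, 12, 15, 10, 18, 18]
`index` takes the values: -1 → 0

Answer: 0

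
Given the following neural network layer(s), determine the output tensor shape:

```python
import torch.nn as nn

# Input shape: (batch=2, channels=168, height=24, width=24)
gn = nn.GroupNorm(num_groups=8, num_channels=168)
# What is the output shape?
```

Input: (2, 168, 24, 24) -> Output: (2, 168, 24, 24)

Answer: (2, 168, 24, 24)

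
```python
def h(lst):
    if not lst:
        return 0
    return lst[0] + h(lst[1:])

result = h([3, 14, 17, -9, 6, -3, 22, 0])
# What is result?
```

3 + 14 + 17 + (-9) + 6 + (-3) + 22 + 0 + 0 = 50

Answer: 50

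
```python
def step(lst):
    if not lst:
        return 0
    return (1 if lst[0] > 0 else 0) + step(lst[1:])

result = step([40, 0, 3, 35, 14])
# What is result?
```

Count of positive elements in [40, 0, 3, 35, 14] = 4

Answer: 4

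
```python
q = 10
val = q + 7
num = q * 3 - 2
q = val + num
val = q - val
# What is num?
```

Trace:
`q = 10` → q = 10
`val = q + 7` → val = 17
`num = q * 3 - 2` → num = 28
`q = val + num` → q = 45
`val = q - val` → val = 28
So num = 28

Answer: 28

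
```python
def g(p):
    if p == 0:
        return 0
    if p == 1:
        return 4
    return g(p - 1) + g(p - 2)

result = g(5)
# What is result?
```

Build up from base cases: g(0)=0, g(1)=4, g(2)=4, g(3)=8, g(4)=12, g(5)=20

Answer: 20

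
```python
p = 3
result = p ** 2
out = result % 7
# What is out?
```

Trace:
`p = 3` → p = 3
`result = p ** 2` → result = 9
`out = result % 7` → out = 2
So out = 2

Answer: 2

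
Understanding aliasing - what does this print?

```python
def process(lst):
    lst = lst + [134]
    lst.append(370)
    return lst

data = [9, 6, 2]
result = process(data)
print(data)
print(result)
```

Key concept: rebinding parameter vs mutation.
Step by step:
`data = [9, 6, 2]` → data = [9, 6, 2]
`result = process(data)` → result = [9, 6, 2, 134, 370]
`print(data)` → prints [9, 6, 2]
`print(result)` → prints [9, 6, 2, 134, 370]

Answer:
[9, 6, 2]
[9, 6, 2, 134, 370]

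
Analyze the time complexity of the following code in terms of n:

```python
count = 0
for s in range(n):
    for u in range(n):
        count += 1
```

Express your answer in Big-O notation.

Each loop level contributes: n × n. Multiplying the contributions gives O(n^2).

Answer: O(n^2)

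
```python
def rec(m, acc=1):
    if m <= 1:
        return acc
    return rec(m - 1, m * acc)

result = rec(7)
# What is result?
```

Accumulator trace (n, acc): (7, 1) -> (6, 7) -> (5, 42) -> (4, 210) -> (3, 840) -> (2, 2520) -> (1, 5040) -> return 5040

Answer: 5040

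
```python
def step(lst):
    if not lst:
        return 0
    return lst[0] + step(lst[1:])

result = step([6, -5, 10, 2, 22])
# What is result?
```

6 + (-5) + 10 + 2 + 22 + 0 = 35

Answer: 35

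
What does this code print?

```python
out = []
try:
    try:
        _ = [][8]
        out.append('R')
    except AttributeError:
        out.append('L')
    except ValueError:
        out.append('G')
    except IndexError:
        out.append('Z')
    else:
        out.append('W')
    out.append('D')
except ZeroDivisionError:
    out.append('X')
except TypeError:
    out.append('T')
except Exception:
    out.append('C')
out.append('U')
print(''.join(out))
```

Execution trace: 'Z' (inner except IndexError) → 'D' (try body, no exception) → 'U' (after the try/except). Output: ZDU

Answer: ZDU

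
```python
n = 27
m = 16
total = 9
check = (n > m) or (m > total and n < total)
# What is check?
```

Trace:
`n = 27` → n = 27
`m = 16` → m = 16
`total = 9` → total = 9
`check = (n > m) or (m > total and n < total)` → check = True
So check = True

Answer: True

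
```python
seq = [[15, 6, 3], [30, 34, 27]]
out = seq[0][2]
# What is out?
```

Trace:
`seq = [[15, 6, 3], [30, 34, 27]]` → seq = [[15, 6, 3], [30, 34, 27]]
`out = seq[0][2]` → out = 3
So out = 3

Answer: 3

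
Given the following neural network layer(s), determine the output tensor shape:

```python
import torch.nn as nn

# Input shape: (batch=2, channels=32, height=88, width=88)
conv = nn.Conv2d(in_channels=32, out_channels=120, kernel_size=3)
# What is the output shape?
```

Input: (2, 32, 88, 88) -> Output: (2, 120, 86, 86)

Answer: (2, 120, 86, 86)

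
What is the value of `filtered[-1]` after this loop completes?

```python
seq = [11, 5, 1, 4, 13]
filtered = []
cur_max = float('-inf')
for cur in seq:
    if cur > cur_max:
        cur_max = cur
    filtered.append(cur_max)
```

Running max ends at 13
`filtered` takes the values: [] → [11] → [11, 11] → [11, 11, 11] → [11, 11, 11, 11] → [11, 11, 11, 11, 13]
So `filtered[-1]` = 13

Answer: 13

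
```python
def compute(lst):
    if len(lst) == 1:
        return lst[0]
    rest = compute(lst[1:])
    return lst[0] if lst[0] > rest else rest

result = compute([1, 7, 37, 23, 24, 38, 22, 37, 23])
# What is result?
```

Recursive max over [1, 7, 37, 23, 24, 38, 22, 37, 23] = 38

Answer: 38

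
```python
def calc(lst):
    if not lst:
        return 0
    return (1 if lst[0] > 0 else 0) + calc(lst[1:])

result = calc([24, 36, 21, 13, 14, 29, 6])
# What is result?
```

Count of positive elements in [24, 36, 21, 13, 14, 29, 6] = 7

Answer: 7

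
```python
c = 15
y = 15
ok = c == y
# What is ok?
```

Trace:
`c = 15` → c = 15
`y = 15` → y = 15
`ok = c == y` → ok = True
So ok = True

Answer: True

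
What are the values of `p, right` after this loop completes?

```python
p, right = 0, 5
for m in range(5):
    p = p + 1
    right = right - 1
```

p goes 0→5, right goes 5→0
`p, right` takes the values: (0, 5) → (1, 5) → (1, 4) → (2, 4) → (2, 3) → (3, 3) → (3, 2) → (4, 2) → (4, 1) → (5, 1) → (5, 0)

Answer: 5, 0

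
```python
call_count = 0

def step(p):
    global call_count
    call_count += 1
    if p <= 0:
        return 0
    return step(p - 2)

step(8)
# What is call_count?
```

Linear recursion stepping by 2: 5 calls from p=8 down to ≤0.

Answer: 5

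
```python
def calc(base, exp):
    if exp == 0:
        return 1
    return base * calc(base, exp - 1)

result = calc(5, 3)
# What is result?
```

calc(5, 3) = 5 * 5 * 5 = 125

Answer: 125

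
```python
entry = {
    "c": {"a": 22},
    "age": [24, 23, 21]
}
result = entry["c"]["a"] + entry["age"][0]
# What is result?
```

Trace:
`entry = { ...` → entry = {'c': {'a': 22}, 'age': [24, 23, 21]}
`result = entry["c"]["a"] + entry["age"][0]` → result = 46
So result = 46

Answer: 46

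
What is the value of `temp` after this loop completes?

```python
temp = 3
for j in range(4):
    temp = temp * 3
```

Multiply by 3, 4 times: 3 * 3^4 = 243
`temp` takes the values: 3 → 9 → 27 → 81 → 243

Answer: 243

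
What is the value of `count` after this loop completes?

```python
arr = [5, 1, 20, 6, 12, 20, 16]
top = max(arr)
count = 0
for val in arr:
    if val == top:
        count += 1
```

Count of max value 20 in [5, 1, 20, 6, 12, 20, 16]
`count` takes the values: 0 → 1 → 2

Answer: 2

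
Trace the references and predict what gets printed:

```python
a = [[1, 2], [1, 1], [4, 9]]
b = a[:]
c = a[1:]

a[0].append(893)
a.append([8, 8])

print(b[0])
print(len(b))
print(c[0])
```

Key concept: slice with nested mutation.
Step by step:
`a = [[1, 2], [1, 1], [4, 9]]` → a = [[1, 2], [1, 1], [4, 9]]
`b = a[:]` → b = [[1, 2], [1, 1], [4, 9]]
`c = a[1:]` → c = [[1, 1], [4, 9]]
`a[0].append(893)` → a = [[1, 2, 893], [1, 1], [4, 9]]; b = [[1, 2, 893], [1, 1], [4, 9]]
`a.append([8, 8])` → a = [[1, 2, 893], [1, 1], [4, 9], [8, 8]]
`print(b[0])` → prints [1, 2, 893]
`print(len(b))` → prints 3
`print(c[0])` → prints [1, 1]

Answer:
[1, 2, 893]
3
[1, 1]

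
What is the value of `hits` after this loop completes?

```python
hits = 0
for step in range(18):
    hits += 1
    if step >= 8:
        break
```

Loop breaks when step reaches 8, hits is 9
`hits` takes the values: 0 → 1 → 2 → 3 → 4 → 5 → 6 → 7 → 8 → 9

Answer: 9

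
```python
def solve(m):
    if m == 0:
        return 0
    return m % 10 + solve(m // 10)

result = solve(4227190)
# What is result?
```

Sum of digits of 4227190: 0 + 9 + 1 + 7 + 2 + 2 + 4 = 25

Answer: 25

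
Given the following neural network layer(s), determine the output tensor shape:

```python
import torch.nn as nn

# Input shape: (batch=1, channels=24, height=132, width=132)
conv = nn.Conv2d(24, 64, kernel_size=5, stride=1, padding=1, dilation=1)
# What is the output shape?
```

Input: (1, 24, 132, 132) -> Output: (1, 64, 130, 130)

Answer: (1, 64, 130, 130)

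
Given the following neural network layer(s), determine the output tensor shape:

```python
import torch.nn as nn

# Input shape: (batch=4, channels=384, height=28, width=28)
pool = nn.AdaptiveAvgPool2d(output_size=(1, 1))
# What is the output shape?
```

Input: (4, 384, 28, 28) -> Output: (4, 384, 1, 1)

Answer: (4, 384, 1, 1)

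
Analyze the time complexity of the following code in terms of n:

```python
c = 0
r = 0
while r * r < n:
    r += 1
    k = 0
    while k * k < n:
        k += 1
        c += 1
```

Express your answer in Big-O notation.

Each loop level contributes: √n × √n. Multiplying the contributions gives O(n).

Answer: O(n)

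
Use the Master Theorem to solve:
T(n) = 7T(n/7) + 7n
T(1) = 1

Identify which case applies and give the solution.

a=7, b=7, f(n)=7n. log_7(7) = 1. Since c=1 = 1, Case 2 applies: T(n) = Θ(n^log_b(a) · log n) = O(n log n).

Answer: O(n log n) - Case 2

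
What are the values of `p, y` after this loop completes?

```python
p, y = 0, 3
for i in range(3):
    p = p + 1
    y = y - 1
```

p goes 0→3, y goes 3→0
`p, y` takes the values: (0, 3) → (1, 3) → (1, 2) → (2, 2) → (2, 1) → (3, 1) → (3, 0)

Answer: 3, 0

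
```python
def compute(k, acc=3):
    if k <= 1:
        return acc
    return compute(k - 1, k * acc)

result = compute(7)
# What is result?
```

Accumulator trace (n, acc): (7, 3) -> (6, 21) -> (5, 126) -> (4, 630) -> (3, 2520) -> (2, 7560) -> (1, 15120) -> return 15120

Answer: 15120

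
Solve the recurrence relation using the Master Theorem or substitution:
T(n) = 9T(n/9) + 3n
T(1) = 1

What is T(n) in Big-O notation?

By Master Theorem: a=9, b=9, f(n)=3n. Since log_9(9) = 1 and f(n) = Θ(n^1), Case 2 applies. T(n) = O(n log n).

Answer: O(n log n)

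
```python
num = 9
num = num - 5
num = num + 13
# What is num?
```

Trace:
`num = 9` → num = 9
`num = num - 5` → num = 4
`num = num + 13` → num = 17
So num = 17

Answer: 17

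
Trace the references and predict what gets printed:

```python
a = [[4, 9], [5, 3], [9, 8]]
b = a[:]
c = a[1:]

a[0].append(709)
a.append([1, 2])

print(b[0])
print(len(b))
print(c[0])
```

Key concept: slice with nested mutation.
Step by step:
`a = [[4, 9], [5, 3], [9, 8]]` → a = [[4, 9], [5, 3], [9, 8]]
`b = a[:]` → b = [[4, 9], [5, 3], [9, 8]]
`c = a[1:]` → c = [[5, 3], [9, 8]]
`a[0].append(709)` → a = [[4, 9, 709], [5, 3], [9, 8]]; b = [[4, 9, 709], [5, 3], [9, 8]]
`a.append([1, 2])` → a = [[4, 9, 709], [5, 3], [9, 8], [1, 2]]
`print(b[0])` → prints [4, 9, 709]
`print(len(b))` → prints 3
`print(c[0])` → prints [5, 3]

Answer:
[4, 9, 709]
3
[5, 3]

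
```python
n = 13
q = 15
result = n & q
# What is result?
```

Trace:
`n = 13` → n = 13
`q = 15` → q = 15
`result = n & q` → result = 13
So result = 13

Answer: 13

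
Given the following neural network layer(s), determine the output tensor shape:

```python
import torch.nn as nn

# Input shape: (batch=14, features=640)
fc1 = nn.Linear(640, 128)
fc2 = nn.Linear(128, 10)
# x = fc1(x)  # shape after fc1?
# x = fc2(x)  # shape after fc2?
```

Input: (14, 640) -> after fc1: (14, 128) -> Output: (14, 10)

Answer: (14, 10)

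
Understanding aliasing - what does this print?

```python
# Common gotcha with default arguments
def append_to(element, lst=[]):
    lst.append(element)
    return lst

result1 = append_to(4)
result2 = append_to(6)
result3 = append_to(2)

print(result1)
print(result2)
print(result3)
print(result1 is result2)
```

Key concept: mutable default argument gotcha.
Step by step:
`result1 = append_to(4)` → result1 = [4]
`result2 = append_to(6)` → result1 = [4, 6] (same object as result2); result2 = [4, 6] (same object as result1)
`result3 = append_to(2)` → result1 = [4, 6, 2] (same object as result2, result3); result2 = [4, 6, 2] (same object as result1, result3); result3 = [4, 6, 2] (same object as result1, result2)
`print(result1)` → prints [4, 6, 2]
`print(result2)` → prints [4, 6, 2]
`print(result3)` → prints [4, 6, 2]
`print(result1 is result2)` → prints True

Answer:
[4, 6, 2]
[4, 6, 2]
[4, 6, 2]
True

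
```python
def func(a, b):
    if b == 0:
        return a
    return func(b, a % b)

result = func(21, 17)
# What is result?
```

func(21, 17) -> func(17, 4) -> func(4, 1) -> func(1, 0) -> 1

Answer: 1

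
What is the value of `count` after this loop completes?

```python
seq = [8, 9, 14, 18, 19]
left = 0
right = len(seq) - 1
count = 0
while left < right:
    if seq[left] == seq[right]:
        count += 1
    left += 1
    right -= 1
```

Count matching pairs from ends
`count` takes the values: 0

Answer: 0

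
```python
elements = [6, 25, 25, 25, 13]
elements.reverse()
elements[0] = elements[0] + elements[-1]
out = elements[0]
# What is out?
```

Trace:
`elements = [6, 25, 25, 25, 13]` → elements = [6, 25, 25, 25, 13]
`elements.reverse()` → elements = [13, 25, 25, 25, 6]
`elements[0] = elements[0] + elements[-1]` → elements = [19, 25, 25, 25, 6]
`out = elements[0]` → out = 19
So out = 19

Answer: 19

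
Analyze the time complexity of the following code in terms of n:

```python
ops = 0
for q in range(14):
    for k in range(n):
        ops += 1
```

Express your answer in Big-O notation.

Each loop level contributes: 1 × n. Multiplying the contributions gives O(n).

Answer: O(n)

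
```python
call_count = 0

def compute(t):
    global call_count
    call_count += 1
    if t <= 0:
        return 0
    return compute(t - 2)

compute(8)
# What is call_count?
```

Linear recursion stepping by 2: 5 calls from t=8 down to ≤0.

Answer: 5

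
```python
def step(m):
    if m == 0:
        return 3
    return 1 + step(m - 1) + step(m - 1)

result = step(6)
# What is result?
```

step(m) = 1 + 2·step(m-1), step(0)=3. Closed form: (3+1)·2^6 - 1 = 255.

Answer: 255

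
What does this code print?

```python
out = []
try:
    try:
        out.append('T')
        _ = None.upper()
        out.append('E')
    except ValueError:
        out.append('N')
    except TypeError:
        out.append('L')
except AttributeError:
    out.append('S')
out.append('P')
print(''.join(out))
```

Execution trace: 'T' (try body) → 'S' (outer except AttributeError) → 'P' (after the try/except). Output: TSP

Answer: TSP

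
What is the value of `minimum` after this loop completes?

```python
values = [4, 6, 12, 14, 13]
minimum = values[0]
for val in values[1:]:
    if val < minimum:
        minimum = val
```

Minimum of [4, 6, 12, 14, 13]
`minimum` takes the values: 4

Answer: 4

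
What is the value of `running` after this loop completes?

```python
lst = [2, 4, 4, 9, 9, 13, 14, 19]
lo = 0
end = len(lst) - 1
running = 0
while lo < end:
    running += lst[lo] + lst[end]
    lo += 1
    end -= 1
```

Sum of pairs from ends
`running` takes the values: 0 → 21 → 39 → 56 → 74

Answer: 74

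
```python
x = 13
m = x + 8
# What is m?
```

Trace:
`x = 13` → x = 13
`m = x + 8` → m = 21
So m = 21

Answer: 21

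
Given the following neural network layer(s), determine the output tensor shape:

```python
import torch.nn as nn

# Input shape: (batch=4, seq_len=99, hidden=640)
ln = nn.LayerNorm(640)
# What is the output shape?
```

Input: (4, 99, 640) -> Output: (4, 99, 640)

Answer: (4, 99, 640)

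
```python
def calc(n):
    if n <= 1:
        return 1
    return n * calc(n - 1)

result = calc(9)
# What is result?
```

calc(9) = 9 * 8 * 7 * 6 * 5 * 4 * 3 * 2 * 1 = 362880

Answer: 362880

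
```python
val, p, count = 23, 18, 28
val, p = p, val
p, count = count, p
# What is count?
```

Trace:
`val, p, count = 23, 18, 28` → val = 23; p = 18; count = 28
`val, p = p, val` → val = 18; p = 23
`p, count = count, p` → p = 28; count = 23
So count = 23

Answer: 23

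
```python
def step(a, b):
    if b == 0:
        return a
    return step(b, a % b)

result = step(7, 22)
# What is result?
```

step(7, 22) -> step(22, 7) -> step(7, 1) -> step(1, 0) -> 1

Answer: 1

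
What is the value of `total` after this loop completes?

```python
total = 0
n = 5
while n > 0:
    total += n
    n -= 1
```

Sum 5 down to 1
`total` takes the values: 0 → 5 → 9 → 12 → 14 → 15

Answer: 15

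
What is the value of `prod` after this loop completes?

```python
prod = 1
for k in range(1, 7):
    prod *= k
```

6! = 720
`prod` takes the values: 1 → 2 → 6 → 24 → 120 → 720

Answer: 720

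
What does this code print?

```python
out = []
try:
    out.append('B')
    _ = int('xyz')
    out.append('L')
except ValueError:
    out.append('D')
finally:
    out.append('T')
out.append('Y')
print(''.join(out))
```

Execution trace: 'B' (try body) → 'D' (except ValueError) → 'T' (finally) → 'Y' (after the try/except). Output: BDTY

Answer: BDTY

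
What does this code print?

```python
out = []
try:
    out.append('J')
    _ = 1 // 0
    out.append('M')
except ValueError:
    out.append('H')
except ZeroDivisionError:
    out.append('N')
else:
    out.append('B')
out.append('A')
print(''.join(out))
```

Execution trace: 'J' (try body) → 'N' (except ZeroDivisionError) → 'A' (after the try/except). Output: JNA

Answer: JNA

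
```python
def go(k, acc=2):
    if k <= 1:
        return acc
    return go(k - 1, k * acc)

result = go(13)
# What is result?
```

Accumulator trace (n, acc): (13, 2) -> (12, 26) -> (11, 312) -> (10, 3432) -> (9, 34320) -> (8, 308880) -> (7, 2471040) -> (6, 17297280) -> (5, 103783680) -> (4, 518918400) -> (3, 2075673600) -> (2, 6227020800) -> (1, 12454041600) -> return 12454041600

Answer: 12454041600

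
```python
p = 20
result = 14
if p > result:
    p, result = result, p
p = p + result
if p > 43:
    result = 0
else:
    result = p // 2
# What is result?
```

Trace:
`p = 20` → p = 20
`result = 14` → result = 14
`if p > result: ...` → p > result is True → p = 14; result = 20
`p = p + result` → p = 34
`if p > 43: ...` → p > 43 is False, take else branch → result = 17
So result = 17

Answer: 17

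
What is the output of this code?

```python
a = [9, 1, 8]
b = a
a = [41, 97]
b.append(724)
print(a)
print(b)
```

Key concept: rebinding vs mutation: a is rebound to a new list, b still points at the original.
Step by step:
`a = [9, 1, 8]` → a = [9, 1, 8]
`b = a` → b = [9, 1, 8] (same object as a)
`a = [41, 97]` → a = [41, 97]
`b.append(724)` → b = [9, 1, 8, 724]
`print(a)` → prints [41, 97]
`print(b)` → prints [9, 1, 8, 724]

Answer:
[41, 97]
[9, 1, 8, 724]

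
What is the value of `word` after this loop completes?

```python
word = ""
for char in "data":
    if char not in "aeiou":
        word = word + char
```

Remove vowels from 'data'
`word` takes the values: "" → "d" → "dt"

Answer: "dt"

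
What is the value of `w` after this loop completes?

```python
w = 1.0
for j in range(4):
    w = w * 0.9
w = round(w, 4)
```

Exponential decay: 1.0 * 0.9^4
`w` takes the values: 1.0 → 0.9 → 0.81 → 0.729 → 0.6561

Answer: 0.6561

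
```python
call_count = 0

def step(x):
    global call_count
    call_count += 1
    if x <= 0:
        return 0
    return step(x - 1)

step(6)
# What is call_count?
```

Linear recursion stepping by 1: 7 calls from x=6 down to ≤0.

Answer: 7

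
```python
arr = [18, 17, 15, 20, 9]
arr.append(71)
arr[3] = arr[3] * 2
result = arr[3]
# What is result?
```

Trace:
`arr = [18, 17, 15, 20, 9]` → arr = [18, 17, 15, 20, 9]
`arr.append(71)` → arr = [18, 17, 15, 20, 9, 71]
`arr[3] = arr[3] * 2` → arr = [18, 17, 15, 40, 9, 71]
`result = arr[3]` → result = 40
So result = 40

Answer: 40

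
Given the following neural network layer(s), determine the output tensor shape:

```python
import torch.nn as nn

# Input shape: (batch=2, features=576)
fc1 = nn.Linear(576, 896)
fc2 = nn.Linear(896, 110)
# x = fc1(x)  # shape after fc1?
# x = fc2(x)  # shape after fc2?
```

Input: (2, 576) -> after fc1: (2, 896) -> Output: (2, 110)

Answer: (2, 110)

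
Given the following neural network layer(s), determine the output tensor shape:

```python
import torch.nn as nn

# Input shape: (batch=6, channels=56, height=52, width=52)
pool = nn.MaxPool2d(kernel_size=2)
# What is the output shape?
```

Input: (6, 56, 52, 52) -> Output: (6, 56, 26, 26)

Answer: (6, 56, 26, 26)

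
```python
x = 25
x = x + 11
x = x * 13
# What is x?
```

Trace:
`x = 25` → x = 25
`x = x + 11` → x = 36
`x = x * 13` → x = 468
So x = 468

Answer: 468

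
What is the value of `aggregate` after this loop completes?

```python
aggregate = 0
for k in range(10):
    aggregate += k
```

Sum of 0 to 9 = 45
`aggregate` takes the values: 0 → 1 → 3 → 6 → 10 → 15 → 21 → 28 → 36 → 45

Answer: 45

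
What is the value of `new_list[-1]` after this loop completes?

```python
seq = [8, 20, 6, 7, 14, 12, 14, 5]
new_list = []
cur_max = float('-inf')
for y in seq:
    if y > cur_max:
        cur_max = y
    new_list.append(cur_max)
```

Running max ends at 20
`new_list` takes the values: [] → [8] → [8, 20] → [8, 20, 20] → [8, 20, 20, 20] → [8, 20, 20, 20, 20] → [8, 20, 20, 20, 20, 20] → [8, 20, 20, 20, 20, 20, 20] → [8, 20, 20, 20, 20, 20, 20, 20]
So `new_list[-1]` = 20

Answer: 20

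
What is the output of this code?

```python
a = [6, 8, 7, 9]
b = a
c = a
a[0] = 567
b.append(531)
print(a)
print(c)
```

Key concept: multiple aliases.
Step by step:
`a = [6, 8, 7, 9]` → a = [6, 8, 7, 9]
`b = a` → b = [6, 8, 7, 9] (same object as a)
`c = a` → c = [6, 8, 7, 9] (same object as a, b)
`a[0] = 567` → a = [567, 8, 7, 9] (same object as b, c); b = [567, 8, 7, 9] (same object as a, c); c = [567, 8, 7, 9] (same object as a, b)
`b.append(531)` → a = [567, 8, 7, 9, 531] (same object as b, c); b = [567, 8, 7, 9, 531] (same object as a, c); c = [567, 8, 7, 9, 531] (same object as a, b)
`print(a)` → prints [567, 8, 7, 9, 531]
`print(c)` → prints [567, 8, 7, 9, 531]

Answer:
[567, 8, 7, 9, 531]
[567, 8, 7, 9, 531]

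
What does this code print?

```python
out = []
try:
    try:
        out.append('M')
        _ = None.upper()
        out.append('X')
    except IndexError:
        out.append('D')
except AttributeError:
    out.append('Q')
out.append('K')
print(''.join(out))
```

Execution trace: 'M' (try body) → 'Q' (outer except AttributeError) → 'K' (after the try/except). Output: MQK

Answer: MQK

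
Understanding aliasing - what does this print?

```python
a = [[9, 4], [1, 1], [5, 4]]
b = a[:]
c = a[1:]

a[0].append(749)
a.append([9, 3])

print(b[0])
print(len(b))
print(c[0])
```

Key concept: slice with nested mutation.
Step by step:
`a = [[9, 4], [1, 1], [5, 4]]` → a = [[9, 4], [1, 1], [5, 4]]
`b = a[:]` → b = [[9, 4], [1, 1], [5, 4]]
`c = a[1:]` → c = [[1, 1], [5, 4]]
`a[0].append(749)` → a = [[9, 4, 749], [1, 1], [5, 4]]; b = [[9, 4, 749], [1, 1], [5, 4]]
`a.append([9, 3])` → a = [[9, 4, 749], [1, 1], [5, 4], [9, 3]]
`print(b[0])` → prints [9, 4, 749]
`print(len(b))` → prints 3
`print(c[0])` → prints [1, 1]

Answer:
[9, 4, 749]
3
[1, 1]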